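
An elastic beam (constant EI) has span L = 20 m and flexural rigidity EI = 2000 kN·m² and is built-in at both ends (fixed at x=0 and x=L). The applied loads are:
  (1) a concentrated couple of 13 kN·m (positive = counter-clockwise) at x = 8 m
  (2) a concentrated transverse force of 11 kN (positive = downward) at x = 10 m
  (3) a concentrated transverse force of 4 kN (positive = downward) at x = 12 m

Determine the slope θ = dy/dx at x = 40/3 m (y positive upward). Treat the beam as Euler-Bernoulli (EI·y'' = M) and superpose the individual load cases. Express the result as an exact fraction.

θ(40/3) = 1651/45000 rad

Load 1 — applied couple M₀=13 kN·m at a=8 m (b=L-a=12):
  θ_1 = (R_Ax²/2 - M_Ax - M₀(x-a))/EI  [x>a] with R_A=117/125, M_A=39/25 = ((117/125)·(40/3)²/2 - (39/25)·(40/3) - 13·((40/3)-8))/2000 = -13/3750 rad
Load 2 — point force P=11 kN at a=10 m (b=L-a=10):
  θ_2 = Pa²(L-x)(2bL-(3b+a)(L-x))/(2L³EI)  [x>a] = 11·10²·(20-(40/3))·(2·10·20-(3·10+10)·(20-(40/3)))/(2·20³·2000) = 11/360 rad
Load 3 — point force P=4 kN at a=12 m (b=L-a=8):
  θ_3 = Pa²(L-x)(2bL-(3b+a)(L-x))/(2L³EI)  [x>a] = 4·12²·(20-(40/3))·(2·8·20-(3·8+12)·(20-(40/3)))/(2·20³·2000) = 6/625 rad
Superposition: θ = Σ θ_i = 1651/45000 rad ≈ 0.036689 rad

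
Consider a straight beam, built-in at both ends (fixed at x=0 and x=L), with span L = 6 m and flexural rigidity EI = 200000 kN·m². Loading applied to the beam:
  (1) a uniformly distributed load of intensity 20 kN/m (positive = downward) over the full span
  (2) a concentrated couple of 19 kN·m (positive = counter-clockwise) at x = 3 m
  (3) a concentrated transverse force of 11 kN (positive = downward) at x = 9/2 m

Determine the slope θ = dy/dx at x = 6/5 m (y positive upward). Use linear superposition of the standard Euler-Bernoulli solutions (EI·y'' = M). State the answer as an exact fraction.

Load 1 — uniform load w=20 kN/m over full span:
  θ_1 = -wx(L-x)(L-2x)/(12EI) = -20·(6/5)·(6-(6/5))·(6-2·(6/5))/(12·200000) = -27/156250 rad
Load 2 — applied couple M₀=19 kN·m at a=3 m (b=L-a=3):
  θ_2 = (R_Ax²/2 - M_Ax)/EI  [x≤a] with R_A=19/4, M_A=19/4 = ((19/4)·(6/5)²/2 - (19/4)·(6/5))/200000 = -57/5000000 rad
Load 3 — point force P=11 kN at a=9/2 m (b=L-a=3/2):
  θ_3 = -Pb²x(2aL-(3a+b)x)/(2L³EI)  [x≤a] = -11·(3/2)²·(6/5)·(2·(9/2)·6-(3·(9/2)+(3/2))·(6/5))/(2·6³·200000) = -99/8000000 rad
Superposition: θ = Σ θ_i = -7863/40000000 rad ≈ -0.000197 rad

θ(6/5) = -7863/40000000 rad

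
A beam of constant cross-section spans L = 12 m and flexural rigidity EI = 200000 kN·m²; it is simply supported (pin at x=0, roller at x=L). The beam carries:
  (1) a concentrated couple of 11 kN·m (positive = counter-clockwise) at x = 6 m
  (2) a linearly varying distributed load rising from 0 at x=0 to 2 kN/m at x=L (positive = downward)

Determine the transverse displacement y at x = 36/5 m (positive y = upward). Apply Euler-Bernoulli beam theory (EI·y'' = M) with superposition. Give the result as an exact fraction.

y(36/5) = -985851/781250000 m

Load 1 — applied couple M₀=11 kN·m at a=6 m (b=L-a=6):
  y_1 = (M₀x³/(6L)-M₀(x-a)²/2+C₁x)/EI  [x>a] with C₁=M₀(3b²-L²)/(6L)=-11/2 = (11·(36/5)³/(6·12)-11·((36/5)-6)²/2+(-11/2)·(36/5))/200000 = 297/6250000 m
Load 2 — triangular load w₀=2 kN/m (0→w₀ over full span):
  y_2 = -w₀x(7L⁴-10L²x²+3x⁴)/(360LEI) = -2·(36/5)·(7·12⁴-10·12²·(36/5)²+3·(36/5)⁴)/(360·12·200000) = -63936/48828125 m
Superposition: y = Σ y_i = -985851/781250000 m ≈ -0.001262 m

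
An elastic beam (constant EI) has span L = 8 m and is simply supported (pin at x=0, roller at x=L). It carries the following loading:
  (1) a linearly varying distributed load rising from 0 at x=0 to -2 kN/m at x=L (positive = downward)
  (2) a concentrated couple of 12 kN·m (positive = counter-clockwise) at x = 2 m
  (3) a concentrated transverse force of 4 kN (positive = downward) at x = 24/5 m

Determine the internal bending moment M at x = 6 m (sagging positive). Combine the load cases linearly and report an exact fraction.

M(6) = -26/5 kN·m

Load 1 — triangular load w₀=-2 kN/m (0→w₀ over full span):
  M_1 = w₀Lx/6 - w₀x³/(6L) = (-2)·8·6/6 - (-2)·6³/(6·8) = -7 kN·m
Load 2 — applied couple M₀=12 kN·m at a=2 m (b=L-a=6):
  M_2 = M₀x/L - M₀  [x>a] = 12·6/8 - 12 = -3 kN·m
Load 3 — point force P=4 kN at a=24/5 m (b=L-a=16/5):
  M_3 = Pa(L-x)/L  [x>a] = 4·(24/5)·(8-6)/8 = 24/5 kN·m
Superposition: M = Σ M_i = -26/5 kN·m ≈ -5.200000 kN·m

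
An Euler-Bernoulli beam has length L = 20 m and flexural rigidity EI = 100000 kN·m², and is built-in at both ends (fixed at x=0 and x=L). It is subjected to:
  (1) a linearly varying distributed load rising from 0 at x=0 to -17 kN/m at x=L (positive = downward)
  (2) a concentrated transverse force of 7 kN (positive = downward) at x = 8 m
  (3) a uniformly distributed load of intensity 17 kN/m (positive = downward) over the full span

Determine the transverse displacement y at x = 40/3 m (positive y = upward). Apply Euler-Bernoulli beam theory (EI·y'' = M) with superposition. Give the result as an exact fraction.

Load 1 — triangular load w₀=-17 kN/m (0→w₀ over full span):
  y_1 = -w₀x²(L-x)²(x+2L)/(120LEI) = -(-17)·(40/3)²·(20-(40/3))²·((40/3)+2·20)/(120·20·100000) = 544/18225 m
Load 2 — point force P=7 kN at a=8 m (b=L-a=12):
  y_2 = -Pa²(L-x)²(3bL-(3b+a)(L-x))/(6L³EI)  [x>a] = -7·8²·(20-(40/3))²·(3·12·20-(3·12+8)·(20-(40/3)))/(6·20³·100000) = -448/253125 m
Load 3 — uniform load w=17 kN/m over full span:
  y_3 = -wx²(L-x)²/(24EI) = -17·(40/3)²·(20-(40/3))²/(24·100000) = -68/1215 m
Superposition: y = Σ y_i = -63532/2278125 m ≈ -0.027888 m

y(40/3) = -63532/2278125 m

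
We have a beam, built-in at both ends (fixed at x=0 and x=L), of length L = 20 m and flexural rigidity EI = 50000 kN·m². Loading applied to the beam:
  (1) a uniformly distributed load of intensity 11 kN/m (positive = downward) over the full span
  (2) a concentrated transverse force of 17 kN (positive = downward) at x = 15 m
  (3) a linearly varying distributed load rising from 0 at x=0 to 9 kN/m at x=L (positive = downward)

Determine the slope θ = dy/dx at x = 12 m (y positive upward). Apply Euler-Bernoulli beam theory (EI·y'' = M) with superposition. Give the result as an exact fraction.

Load 1 — uniform load w=11 kN/m over full span:
  θ_1 = -wx(L-x)(L-2x)/(12EI) = -11·12·(20-12)·(20-2·12)/(12·50000) = 22/3125 rad
Load 2 — point force P=17 kN at a=15 m (b=L-a=5):
  θ_2 = -Pb²x(2aL-(3a+b)x)/(2L³EI)  [x≤a] = -17·5²·12·(2·15·20-(3·15+5)·12)/(2·20³·50000) = 0 rad
Load 3 — triangular load w₀=9 kN/m (0→w₀ over full span):
  θ_3 = -w₀(2x(L-x)(L-2x)(x+2L)+x²(L-x)²)/(120LEI) = -9·(2·12·(20-12)·(20-2·12)·(12+2·20)+12²·(20-12)²)/(120·20·50000) = 36/15625 rad
Superposition: θ = Σ θ_i = 146/15625 rad ≈ 0.009344 rad

θ(12) = 146/15625 rad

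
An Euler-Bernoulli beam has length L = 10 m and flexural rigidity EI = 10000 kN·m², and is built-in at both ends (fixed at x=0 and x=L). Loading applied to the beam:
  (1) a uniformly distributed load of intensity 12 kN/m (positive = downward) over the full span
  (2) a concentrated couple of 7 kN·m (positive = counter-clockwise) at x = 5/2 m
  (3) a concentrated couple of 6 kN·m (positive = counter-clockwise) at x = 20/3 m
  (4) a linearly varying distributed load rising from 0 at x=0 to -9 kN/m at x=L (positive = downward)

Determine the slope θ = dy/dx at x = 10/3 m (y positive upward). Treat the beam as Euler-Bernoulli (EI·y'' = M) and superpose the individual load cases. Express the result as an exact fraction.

Load 1 — uniform load w=12 kN/m over full span:
  θ_1 = -wx(L-x)(L-2x)/(12EI) = -12·(10/3)·(10-(10/3))·(10-2·(10/3))/(12·10000) = -1/135 rad
Load 2 — applied couple M₀=7 kN·m at a=5/2 m (b=L-a=15/2):
  θ_2 = (R_Ax²/2 - M_Ax - M₀(x-a))/EI  [x>a] with R_A=63/80, M_A=-21/16 = ((63/80)·(10/3)²/2 - (-21/16)·(10/3) - 7·((10/3)-(5/2)))/10000 = 7/24000 rad
Load 3 — applied couple M₀=6 kN·m at a=20/3 m (b=L-a=10/3):
  θ_3 = (R_Ax²/2 - M_Ax)/EI  [x≤a] with R_A=4/5, M_A=2 = ((4/5)·(10/3)²/2 - 2·(10/3))/10000 = -1/4500 rad
Load 4 — triangular load w₀=-9 kN/m (0→w₀ over full span):
  θ_4 = -w₀(2x(L-x)(L-2x)(x+2L)+x²(L-x)²)/(120LEI) = -(-9)·(2·(10/3)·(10-(10/3))·(10-2·(10/3))·((10/3)+2·10)+(10/3)²·(10-(10/3))²)/(120·10·10000) = 2/675 rad
Superposition: θ = Σ θ_i = -7/1600 rad ≈ -0.004375 rad

θ(10/3) = -7/1600 rad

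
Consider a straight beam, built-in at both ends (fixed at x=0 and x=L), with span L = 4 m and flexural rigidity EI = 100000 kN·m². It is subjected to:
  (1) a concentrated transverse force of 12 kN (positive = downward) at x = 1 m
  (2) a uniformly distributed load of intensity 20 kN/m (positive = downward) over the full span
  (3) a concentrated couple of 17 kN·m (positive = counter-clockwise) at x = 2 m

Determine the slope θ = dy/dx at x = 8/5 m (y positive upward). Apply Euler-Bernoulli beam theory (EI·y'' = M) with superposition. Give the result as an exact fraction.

Load 1 — point force P=12 kN at a=1 m (b=L-a=3):
  θ_1 = Pa²(L-x)(2bL-(3b+a)(L-x))/(2L³EI)  [x>a] = 12·1²·(4-(8/5))·(2·3·4-(3·3+1)·(4-(8/5)))/(2·4³·100000) = 0 rad
Load 2 — uniform load w=20 kN/m over full span:
  θ_2 = -wx(L-x)(L-2x)/(12EI) = -20·(8/5)·(4-(8/5))·(4-2·(8/5))/(12·100000) = -4/78125 rad
Load 3 — applied couple M₀=17 kN·m at a=2 m (b=L-a=2):
  θ_3 = (R_Ax²/2 - M_Ax)/EI  [x≤a] with R_A=51/8, M_A=17/4 = ((51/8)·(8/5)²/2 - (17/4)·(8/5))/100000 = 17/1250000 rad
Superposition: θ = Σ θ_i = -47/1250000 rad ≈ -0.000038 rad

θ(8/5) = -47/1250000 rad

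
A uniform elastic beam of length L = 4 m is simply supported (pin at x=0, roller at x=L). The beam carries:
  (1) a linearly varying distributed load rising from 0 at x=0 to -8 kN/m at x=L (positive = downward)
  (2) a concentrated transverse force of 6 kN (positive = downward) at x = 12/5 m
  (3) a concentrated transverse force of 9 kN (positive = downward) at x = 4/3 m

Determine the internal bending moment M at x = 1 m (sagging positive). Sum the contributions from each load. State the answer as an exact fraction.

M(1) = 17/5 kN·m

Load 1 — triangular load w₀=-8 kN/m (0→w₀ over full span):
  M_1 = w₀Lx/6 - w₀x³/(6L) = (-8)·4·1/6 - (-8)·1³/(6·4) = -5 kN·m
Load 2 — point force P=6 kN at a=12/5 m (b=L-a=8/5):
  M_2 = Pbx/L  [x≤a] = 6·(8/5)·1/4 = 12/5 kN·m
Load 3 — point force P=9 kN at a=4/3 m (b=L-a=8/3):
  M_3 = Pbx/L  [x≤a] = 9·(8/3)·1/4 = 6 kN·m
Superposition: M = Σ M_i = 17/5 kN·m ≈ 3.400000 kN·m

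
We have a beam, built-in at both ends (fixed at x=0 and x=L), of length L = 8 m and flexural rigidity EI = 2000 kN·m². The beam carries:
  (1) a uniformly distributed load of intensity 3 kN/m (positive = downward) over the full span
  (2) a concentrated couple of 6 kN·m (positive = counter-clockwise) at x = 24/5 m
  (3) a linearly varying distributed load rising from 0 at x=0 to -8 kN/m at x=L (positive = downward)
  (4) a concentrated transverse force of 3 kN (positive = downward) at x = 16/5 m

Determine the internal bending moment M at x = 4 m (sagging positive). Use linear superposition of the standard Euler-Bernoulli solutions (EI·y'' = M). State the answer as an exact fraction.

M(4) = 124/75 kN·m

Load 1 — uniform load w=3 kN/m over full span:
  M_1 = wLx/2 - wL²/12 - wx²/2 = 3·8·4/2 - 3·8²/12 - 3·4²/2 = 8 kN·m
Load 2 — applied couple M₀=6 kN·m at a=24/5 m (b=L-a=16/5):
  M_2 = R_Ax - M_A  [x≤a] with R_A=27/25, M_A=48/25 = (27/25)·4 - (48/25) = 12/5 kN·m
Load 3 — triangular load w₀=-8 kN/m (0→w₀ over full span):
  M_3 = 3w₀Lx/20 - w₀L²/30 - w₀x³/(6L) = 3·(-8)·8·4/20 - (-8)·8²/30 - (-8)·4³/(6·8) = -32/3 kN·m
Load 4 — point force P=3 kN at a=16/5 m (b=L-a=24/5):
  M_4 = Pa²(a+3b)(L-x)/L³ - Pa²b/L²  [x>a] = 3·(16/5)²·((16/5)+3·(24/5))·(8-4)/8³ - 3·(16/5)²·(24/5)/8² = 48/25 kN·m
Superposition: M = Σ M_i = 124/75 kN·m ≈ 1.653333 kN·m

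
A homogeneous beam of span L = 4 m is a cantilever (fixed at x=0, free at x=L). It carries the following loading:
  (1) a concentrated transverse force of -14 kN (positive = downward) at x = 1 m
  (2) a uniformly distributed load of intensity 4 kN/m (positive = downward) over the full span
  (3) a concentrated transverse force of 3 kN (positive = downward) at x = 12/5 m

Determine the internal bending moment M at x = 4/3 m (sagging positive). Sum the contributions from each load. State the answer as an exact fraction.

M(4/3) = -784/45 kN·m

Load 1 — point force P=-14 kN at a=1 m (b=L-a=3):
  M_1 = 0  [x>a] = 0 kN·m
Load 2 — uniform load w=4 kN/m over full span:
  M_2 = -w(L-x)²/2 = -4·(4-(4/3))²/2 = -128/9 kN·m
Load 3 — point force P=3 kN at a=12/5 m (b=L-a=8/5):
  M_3 = -P(a-x)  [x≤a] = -3·((12/5)-(4/3)) = -16/5 kN·m
Superposition: M = Σ M_i = -784/45 kN·m ≈ -17.422222 kN·m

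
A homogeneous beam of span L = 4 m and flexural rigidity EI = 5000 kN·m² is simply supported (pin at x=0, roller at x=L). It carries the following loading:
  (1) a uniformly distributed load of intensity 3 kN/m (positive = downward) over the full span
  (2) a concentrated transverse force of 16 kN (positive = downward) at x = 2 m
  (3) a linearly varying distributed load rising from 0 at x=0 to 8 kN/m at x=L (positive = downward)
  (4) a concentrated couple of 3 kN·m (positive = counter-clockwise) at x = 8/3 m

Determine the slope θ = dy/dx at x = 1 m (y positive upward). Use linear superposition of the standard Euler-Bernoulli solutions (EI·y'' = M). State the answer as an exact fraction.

θ(1) = -9299/1800000 rad

Load 1 — uniform load w=3 kN/m over full span:
  θ_1 = -w(L³-6Lx²+4x³)/(24EI) = -3·(4³-6·4·1²+4·1³)/(24·5000) = -11/10000 rad
Load 2 — point force P=16 kN at a=2 m (b=L-a=2):
  θ_2 = -Pb(L²-b²-3x²)/(6LEI)  [x≤a] = -16·2·(4²-2²-3·1²)/(6·4·5000) = -3/1250 rad
Load 3 — triangular load w₀=8 kN/m (0→w₀ over full span):
  θ_3 = -w₀(7L⁴-30L²x²+15x⁴)/(360LEI) = -8·(7·4⁴-30·4²·1²+15·1⁴)/(360·4·5000) = -1327/900000 rad
Load 4 — applied couple M₀=3 kN·m at a=8/3 m (b=L-a=4/3):
  θ_4 = (M₀x²/(2L)+C₁)/EI  [x≤a] with C₁=M₀(3b²-L²)/(6L)=-4/3 = (3·1²/(2·4)+(-4/3))/5000 = -23/120000 rad
Superposition: θ = Σ θ_i = -9299/1800000 rad ≈ -0.005166 rad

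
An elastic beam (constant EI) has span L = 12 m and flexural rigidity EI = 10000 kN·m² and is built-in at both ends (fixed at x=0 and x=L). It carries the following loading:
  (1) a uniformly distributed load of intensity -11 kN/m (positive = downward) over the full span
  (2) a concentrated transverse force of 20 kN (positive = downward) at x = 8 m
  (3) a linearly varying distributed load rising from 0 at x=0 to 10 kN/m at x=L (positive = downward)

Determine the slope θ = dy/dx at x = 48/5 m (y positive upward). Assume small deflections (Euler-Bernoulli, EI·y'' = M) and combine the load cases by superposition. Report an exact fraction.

θ(48/5) = -836/234375 rad

Load 1 — uniform load w=-11 kN/m over full span:
  θ_1 = -wx(L-x)(L-2x)/(12EI) = -(-11)·(48/5)·(12-(48/5))·(12-2·(48/5))/(12·10000) = -1188/78125 rad
Load 2 — point force P=20 kN at a=8 m (b=L-a=4):
  θ_2 = Pa²(L-x)(2bL-(3b+a)(L-x))/(2L³EI)  [x>a] = 20·8²·(12-(48/5))·(2·4·12-(3·4+8)·(12-(48/5)))/(2·12³·10000) = 8/1875 rad
Load 3 — triangular load w₀=10 kN/m (0→w₀ over full span):
  θ_3 = -w₀(2x(L-x)(L-2x)(x+2L)+x²(L-x)²)/(120LEI) = -10·(2·(48/5)·(12-(48/5))·(12-2·(48/5))·((48/5)+2·12)+(48/5)²·(12-(48/5))²)/(120·12·10000) = 576/78125 rad
Superposition: θ = Σ θ_i = -836/234375 rad ≈ -0.003567 rad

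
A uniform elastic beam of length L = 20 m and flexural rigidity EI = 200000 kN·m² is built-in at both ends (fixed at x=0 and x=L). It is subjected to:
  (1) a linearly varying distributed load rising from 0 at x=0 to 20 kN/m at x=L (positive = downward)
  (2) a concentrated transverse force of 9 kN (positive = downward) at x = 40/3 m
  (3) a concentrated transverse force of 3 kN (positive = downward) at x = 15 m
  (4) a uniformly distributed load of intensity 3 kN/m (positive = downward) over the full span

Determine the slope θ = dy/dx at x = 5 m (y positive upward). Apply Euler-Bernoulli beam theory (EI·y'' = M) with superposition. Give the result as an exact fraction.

Load 1 — triangular load w₀=20 kN/m (0→w₀ over full span):
  θ_1 = -w₀(2x(L-x)(L-2x)(x+2L)+x²(L-x)²)/(120LEI) = -20·(2·5·(20-5)·(20-2·5)·(5+2·20)+5²·(20-5)²)/(120·20·200000) = -39/12800 rad
Load 2 — point force P=9 kN at a=40/3 m (b=L-a=20/3):
  θ_2 = -Pb²x(2aL-(3a+b)x)/(2L³EI)  [x≤a] = -9·(20/3)²·5·(2·(40/3)·20-(3·(40/3)+(20/3))·5)/(2·20³·200000) = -3/16000 rad
Load 3 — point force P=3 kN at a=15 m (b=L-a=5):
  θ_3 = -Pb²x(2aL-(3a+b)x)/(2L³EI)  [x≤a] = -3·5²·5·(2·15·20-(3·15+5)·5)/(2·20³·200000) = -21/512000 rad
Load 4 — uniform load w=3 kN/m over full span:
  θ_4 = -wx(L-x)(L-2x)/(12EI) = -3·5·(20-5)·(20-2·5)/(12·200000) = -3/3200 rad
Superposition: θ = Σ θ_i = -2157/512000 rad ≈ -0.004213 rad

θ(5) = -2157/512000 rad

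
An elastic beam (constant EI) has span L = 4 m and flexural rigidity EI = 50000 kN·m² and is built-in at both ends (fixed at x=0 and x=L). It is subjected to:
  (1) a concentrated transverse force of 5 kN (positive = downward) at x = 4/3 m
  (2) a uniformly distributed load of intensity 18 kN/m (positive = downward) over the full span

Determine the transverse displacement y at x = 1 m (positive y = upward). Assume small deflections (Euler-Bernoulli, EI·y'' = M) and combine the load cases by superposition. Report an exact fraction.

y(1) = -2467/16200000 m

Load 1 — point force P=5 kN at a=4/3 m (b=L-a=8/3):
  y_1 = -Pb²x²(3aL-(3a+b)x)/(6L³EI)  [x≤a] = -5·(8/3)²·1²·(3·(4/3)·4-(3·(4/3)+(8/3))·1)/(6·4³·50000) = -7/405000 m
Load 2 — uniform load w=18 kN/m over full span:
  y_2 = -wx²(L-x)²/(24EI) = -18·1²·(4-1)²/(24·50000) = -27/200000 m
Superposition: y = Σ y_i = -2467/16200000 m ≈ -0.000152 m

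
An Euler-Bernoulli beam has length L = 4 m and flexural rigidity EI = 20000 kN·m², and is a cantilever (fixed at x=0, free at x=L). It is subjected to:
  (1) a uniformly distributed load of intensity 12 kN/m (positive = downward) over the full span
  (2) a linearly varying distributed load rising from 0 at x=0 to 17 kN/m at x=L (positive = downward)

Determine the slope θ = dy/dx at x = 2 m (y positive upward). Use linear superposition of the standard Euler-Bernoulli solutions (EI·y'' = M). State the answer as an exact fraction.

θ(2) = -1369/120000 rad

Load 1 — uniform load w=12 kN/m over full span:
  θ_1 = -wx(x²-3Lx+3L²)/(6EI) = -12·2·(2²-3·4·2+3·4²)/(6·20000) = -7/1250 rad
Load 2 — triangular load w₀=17 kN/m (0→w₀ over full span):
  θ_2 = (w₀Lx²/4-w₀L²x/3-w₀x⁴/(24L))/EI = (17·4·2²/4-17·4²·2/3-17·2⁴/(24·4))/20000 = -697/120000 rad
Superposition: θ = Σ θ_i = -1369/120000 rad ≈ -0.011408 rad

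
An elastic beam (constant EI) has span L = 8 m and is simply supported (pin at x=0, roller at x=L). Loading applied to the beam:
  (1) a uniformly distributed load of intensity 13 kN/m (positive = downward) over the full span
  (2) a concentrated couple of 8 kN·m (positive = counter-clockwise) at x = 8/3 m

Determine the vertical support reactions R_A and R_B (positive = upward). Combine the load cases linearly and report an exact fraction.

R_A = 53 kN, R_B = 51 kN

Load 1 — uniform load w=13 kN/m over full span:
  R_A = wL/2 = 13·8/2 = 52 kN
  R_B = wL/2 = 13·8/2 = 52 kN
Load 2 — applied couple M₀=8 kN·m at a=8/3 m (b=L-a=16/3):
  R_A = M₀/L = 8/8 = 1 kN
  R_B = -M₀/L = -8/8 = -1 kN
Superposition: R_A = 53 kN, R_B = 51 kN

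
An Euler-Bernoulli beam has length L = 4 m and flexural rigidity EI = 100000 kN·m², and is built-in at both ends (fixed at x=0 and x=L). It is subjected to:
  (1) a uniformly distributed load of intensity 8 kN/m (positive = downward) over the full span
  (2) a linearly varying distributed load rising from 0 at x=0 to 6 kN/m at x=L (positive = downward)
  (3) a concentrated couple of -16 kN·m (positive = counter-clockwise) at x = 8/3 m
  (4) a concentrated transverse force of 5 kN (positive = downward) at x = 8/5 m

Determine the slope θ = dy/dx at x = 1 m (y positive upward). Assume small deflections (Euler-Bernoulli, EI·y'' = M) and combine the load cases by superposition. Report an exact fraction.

θ(1) = -4867/120000000 rad

Load 1 — uniform load w=8 kN/m over full span:
  θ_1 = -wx(L-x)(L-2x)/(12EI) = -8·1·(4-1)·(4-2·1)/(12·100000) = -1/25000 rad
Load 2 — triangular load w₀=6 kN/m (0→w₀ over full span):
  θ_2 = -w₀(2x(L-x)(L-2x)(x+2L)+x²(L-x)²)/(120LEI) = -6·(2·1·(4-1)·(4-2·1)·(1+2·4)+1²·(4-1)²)/(120·4·100000) = -117/8000000 rad
Load 3 — applied couple M₀=-16 kN·m at a=8/3 m (b=L-a=4/3):
  θ_3 = (R_Ax²/2 - M_Ax)/EI  [x≤a] with R_A=-16/3, M_A=-16/3 = ((-16/3)·1²/2 - (-16/3)·1)/100000 = 1/37500 rad
Load 4 — point force P=5 kN at a=8/5 m (b=L-a=12/5):
  θ_4 = -Pb²x(2aL-(3a+b)x)/(2L³EI)  [x≤a] = -5·(12/5)²·1·(2·(8/5)·4-(3·(8/5)+(12/5))·1)/(2·4³·100000) = -63/5000000 rad
Superposition: θ = Σ θ_i = -4867/120000000 rad ≈ -0.000041 rad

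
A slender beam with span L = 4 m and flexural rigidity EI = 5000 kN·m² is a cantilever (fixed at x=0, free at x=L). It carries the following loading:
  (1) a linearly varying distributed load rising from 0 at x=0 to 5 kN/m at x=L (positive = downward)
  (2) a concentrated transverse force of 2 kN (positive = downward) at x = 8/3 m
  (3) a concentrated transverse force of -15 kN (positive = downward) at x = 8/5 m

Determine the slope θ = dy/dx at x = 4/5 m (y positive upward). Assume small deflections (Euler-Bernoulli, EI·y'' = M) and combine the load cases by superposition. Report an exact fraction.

Load 1 — triangular load w₀=5 kN/m (0→w₀ over full span):
  θ_1 = (w₀Lx²/4-w₀L²x/3-w₀x⁴/(24L))/EI = (5·4·(4/5)²/4-5·4²·(4/5)/3-5·(4/5)⁴/(24·4))/5000 = -851/234375 rad
Load 2 — point force P=2 kN at a=8/3 m (b=L-a=4/3):
  θ_2 = -Px(2a-x)/(2EI)  [x≤a] = -2·(4/5)·(2·(8/3)-(4/5))/(2·5000) = -34/46875 rad
Load 3 — point force P=-15 kN at a=8/5 m (b=L-a=12/5):
  θ_3 = -Px(2a-x)/(2EI)  [x≤a] = -(-15)·(4/5)·(2·(8/5)-(4/5))/(2·5000) = 9/3125 rad
Superposition: θ = Σ θ_i = -346/234375 rad ≈ -0.001476 rad

θ(4/5) = -346/234375 rad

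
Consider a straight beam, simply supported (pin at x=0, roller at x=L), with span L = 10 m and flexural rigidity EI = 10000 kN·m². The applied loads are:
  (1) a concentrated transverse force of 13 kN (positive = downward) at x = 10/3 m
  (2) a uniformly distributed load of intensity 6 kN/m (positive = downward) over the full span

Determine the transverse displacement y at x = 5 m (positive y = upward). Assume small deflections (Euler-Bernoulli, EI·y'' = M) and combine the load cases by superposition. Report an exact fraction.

Load 1 — point force P=13 kN at a=10/3 m (b=L-a=20/3):
  y_1 = -Pa(L-x)(2Lx-a²-x²)/(6LEI)  [x>a] = -13·(10/3)·(10-5)·(2·10·5-(10/3)²-5²)/(6·10·10000) = -299/12960 m
Load 2 — uniform load w=6 kN/m over full span:
  y_2 = -wx(L³-2Lx²+x³)/(24EI) = -6·5·(10³-2·10·5²+5³)/(24·10000) = -5/64 m
Superposition: y = Σ y_i = -2623/25920 m ≈ -0.101196 m

y(5) = -2623/25920 m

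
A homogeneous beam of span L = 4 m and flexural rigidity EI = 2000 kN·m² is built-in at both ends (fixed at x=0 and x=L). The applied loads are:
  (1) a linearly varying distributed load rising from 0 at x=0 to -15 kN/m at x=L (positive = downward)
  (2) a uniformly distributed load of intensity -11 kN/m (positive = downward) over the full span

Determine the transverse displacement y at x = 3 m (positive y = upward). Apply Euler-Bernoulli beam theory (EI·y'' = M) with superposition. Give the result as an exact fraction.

Load 1 — triangular load w₀=-15 kN/m (0→w₀ over full span):
  y_1 = -w₀x²(L-x)²(x+2L)/(120LEI) = -(-15)·3²·(4-3)²·(3+2·4)/(120·4·2000) = 99/64000 m
Load 2 — uniform load w=-11 kN/m over full span:
  y_2 = -wx²(L-x)²/(24EI) = -(-11)·3²·(4-3)²/(24·2000) = 33/16000 m
Superposition: y = Σ y_i = 231/64000 m ≈ 0.003609 m

y(3) = 231/64000 m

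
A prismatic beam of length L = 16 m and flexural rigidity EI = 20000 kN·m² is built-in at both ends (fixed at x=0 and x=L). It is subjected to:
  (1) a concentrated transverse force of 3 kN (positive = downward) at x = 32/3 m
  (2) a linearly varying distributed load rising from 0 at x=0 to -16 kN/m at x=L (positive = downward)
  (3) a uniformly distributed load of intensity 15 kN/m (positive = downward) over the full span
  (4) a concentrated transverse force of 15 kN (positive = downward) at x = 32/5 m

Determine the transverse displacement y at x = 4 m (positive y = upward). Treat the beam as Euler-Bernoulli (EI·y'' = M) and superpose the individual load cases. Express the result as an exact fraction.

Load 1 — point force P=3 kN at a=32/3 m (b=L-a=16/3):
  y_1 = -Pb²x²(3aL-(3a+b)x)/(6L³EI)  [x≤a] = -3·(16/3)²·4²·(3·(32/3)·16-(3·(32/3)+(16/3))·4)/(6·16³·20000) = -17/16875 m
Load 2 — triangular load w₀=-16 kN/m (0→w₀ over full span):
  y_2 = -w₀x²(L-x)²(x+2L)/(120LEI) = -(-16)·4²·(16-4)²·(4+2·16)/(120·16·20000) = 108/3125 m
Load 3 — uniform load w=15 kN/m over full span:
  y_3 = -wx²(L-x)²/(24EI) = -15·4²·(16-4)²/(24·20000) = -9/125 m
Load 4 — point force P=15 kN at a=32/5 m (b=L-a=48/5):
  y_4 = -Pb²x²(3aL-(3a+b)x)/(6L³EI)  [x≤a] = -15·(48/5)²·4²·(3·(32/5)·16-(3·(32/5)+(48/5))·4)/(6·16³·20000) = -27/3125 m
Superposition: y = Σ y_i = -3973/84375 m ≈ -0.047087 m

y(4) = -3973/84375 m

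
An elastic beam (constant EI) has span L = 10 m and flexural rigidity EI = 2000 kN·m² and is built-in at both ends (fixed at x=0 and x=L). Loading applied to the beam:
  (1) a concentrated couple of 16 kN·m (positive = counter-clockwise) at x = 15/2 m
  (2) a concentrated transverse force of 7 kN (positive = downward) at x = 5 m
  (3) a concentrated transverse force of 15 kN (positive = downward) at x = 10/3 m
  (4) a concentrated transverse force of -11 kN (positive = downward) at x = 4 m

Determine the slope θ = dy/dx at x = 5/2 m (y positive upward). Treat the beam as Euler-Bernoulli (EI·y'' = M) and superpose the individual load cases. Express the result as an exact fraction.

Load 1 — applied couple M₀=16 kN·m at a=15/2 m (b=L-a=5/2):
  θ_1 = (R_Ax²/2 - M_Ax)/EI  [x≤a] with R_A=9/5, M_A=5 = ((9/5)·(5/2)²/2 - 5·(5/2))/2000 = -11/3200 rad
Load 2 — point force P=7 kN at a=5 m (b=L-a=5):
  θ_2 = -Pb²x(2aL-(3a+b)x)/(2L³EI)  [x≤a] = -7·5²·(5/2)·(2·5·10-(3·5+5)·(5/2))/(2·10³·2000) = -7/1280 rad
Load 3 — point force P=15 kN at a=10/3 m (b=L-a=20/3):
  θ_3 = -Pb²x(2aL-(3a+b)x)/(2L³EI)  [x≤a] = -15·(20/3)²·(5/2)·(2·(10/3)·10-(3·(10/3)+(20/3))·(5/2))/(2·10³·2000) = -1/96 rad
Load 4 — point force P=-11 kN at a=4 m (b=L-a=6):
  θ_4 = -Pb²x(2aL-(3a+b)x)/(2L³EI)  [x≤a] = -(-11)·6²·(5/2)·(2·4·10-(3·4+6)·(5/2))/(2·10³·2000) = 693/80000 rad
Superposition: θ = Σ θ_i = -5117/480000 rad ≈ -0.010660 rad

θ(5/2) = -5117/480000 rad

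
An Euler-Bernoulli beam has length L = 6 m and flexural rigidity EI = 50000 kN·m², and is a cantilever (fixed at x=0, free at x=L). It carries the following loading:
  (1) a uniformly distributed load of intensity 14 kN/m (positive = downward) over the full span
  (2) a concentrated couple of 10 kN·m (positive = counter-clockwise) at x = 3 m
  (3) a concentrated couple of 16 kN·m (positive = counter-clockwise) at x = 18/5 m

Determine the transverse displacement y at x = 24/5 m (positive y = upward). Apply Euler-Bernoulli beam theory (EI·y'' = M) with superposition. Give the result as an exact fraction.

Load 1 — uniform load w=14 kN/m over full span:
  y_1 = -wx²(x²-4Lx+6L²)/(24EI) = -14·(24/5)²·((24/5)²-4·6·(24/5)+6·6²)/(24·50000) = -65016/1953125 m
Load 2 — applied couple M₀=10 kN·m at a=3 m (b=L-a=3):
  y_2 = M₀a(2x-a)/(2EI)  [x>a] = 10·3·(2·(24/5)-3)/(2·50000) = 99/50000 m
Load 3 — applied couple M₀=16 kN·m at a=18/5 m (b=L-a=12/5):
  y_3 = M₀a(2x-a)/(2EI)  [x>a] = 16·(18/5)·(2·(24/5)-(18/5))/(2·50000) = 54/15625 m
Superposition: y = Σ y_i = -870381/31250000 m ≈ -0.027852 m

y(24/5) = -870381/31250000 m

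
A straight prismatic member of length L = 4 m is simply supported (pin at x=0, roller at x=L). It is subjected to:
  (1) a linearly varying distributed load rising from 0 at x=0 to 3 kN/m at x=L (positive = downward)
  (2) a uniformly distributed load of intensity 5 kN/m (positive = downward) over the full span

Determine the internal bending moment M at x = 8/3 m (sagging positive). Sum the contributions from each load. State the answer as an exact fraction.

Load 1 — triangular load w₀=3 kN/m (0→w₀ over full span):
  M_1 = w₀Lx/6 - w₀x³/(6L) = 3·4·(8/3)/6 - 3·(8/3)³/(6·4) = 80/27 kN·m
Load 2 — uniform load w=5 kN/m over full span:
  M_2 = wx(L-x)/2 = 5·(8/3)·(4-(8/3))/2 = 80/9 kN·m
Superposition: M = Σ M_i = 320/27 kN·m ≈ 11.851852 kN·m

M(8/3) = 320/27 kN·m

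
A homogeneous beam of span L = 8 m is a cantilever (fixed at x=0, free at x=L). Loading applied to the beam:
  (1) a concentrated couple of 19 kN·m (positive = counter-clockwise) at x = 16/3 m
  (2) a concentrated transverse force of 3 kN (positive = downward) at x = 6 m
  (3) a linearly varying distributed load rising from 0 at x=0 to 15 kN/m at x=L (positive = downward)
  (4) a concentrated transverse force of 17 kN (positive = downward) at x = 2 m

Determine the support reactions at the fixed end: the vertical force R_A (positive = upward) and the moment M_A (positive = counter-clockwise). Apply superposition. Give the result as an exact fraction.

R_A = 80 kN, M_A = 353 kN·m

Load 1 — applied couple M₀=19 kN·m at a=16/3 m (b=L-a=8/3):
  R_A = 0 kN
  M_A = -M₀ = -19 kN·m
Load 2 — point force P=3 kN at a=6 m (b=L-a=2):
  R_A = P = 3 kN
  M_A = Pa = 3·6 = 18 kN·m
Load 3 — triangular load w₀=15 kN/m (0→w₀ over full span):
  R_A = w₀L/2 = 15·8/2 = 60 kN
  M_A = w₀L²/3 = 15·8²/3 = 320 kN·m
Load 4 — point force P=17 kN at a=2 m (b=L-a=6):
  R_A = P = 17 kN
  M_A = Pa = 17·2 = 34 kN·m
Superposition: R_A = 80 kN, M_A = 353 kN·m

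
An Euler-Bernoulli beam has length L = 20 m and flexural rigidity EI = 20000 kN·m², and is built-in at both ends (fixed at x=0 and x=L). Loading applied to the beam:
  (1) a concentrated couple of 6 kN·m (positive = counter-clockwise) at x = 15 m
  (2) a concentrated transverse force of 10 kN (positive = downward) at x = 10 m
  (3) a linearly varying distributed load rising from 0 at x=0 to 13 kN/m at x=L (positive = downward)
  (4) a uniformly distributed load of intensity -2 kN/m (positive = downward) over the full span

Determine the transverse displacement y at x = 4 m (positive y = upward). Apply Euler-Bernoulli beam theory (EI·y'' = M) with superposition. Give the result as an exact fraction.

y(4) = -59471/1500000 m

Load 1 — applied couple M₀=6 kN·m at a=15 m (b=L-a=5):
  y_1 = (R_Ax³/6 - M_Ax²/2)/EI  [x≤a] with R_A=27/80, M_A=15/8 = ((27/80)·4³/6 - (15/8)·4²/2)/20000 = -57/100000 m
Load 2 — point force P=10 kN at a=10 m (b=L-a=10):
  y_2 = -Pb²x²(3aL-(3a+b)x)/(6L³EI)  [x≤a] = -10·10²·4²·(3·10·20-(3·10+10)·4)/(6·20³·20000) = -11/1500 m
Load 3 — triangular load w₀=13 kN/m (0→w₀ over full span):
  y_3 = -w₀x²(L-x)²(x+2L)/(120LEI) = -13·4²·(20-4)²·(4+2·20)/(120·20·20000) = -2288/46875 m
Load 4 — uniform load w=-2 kN/m over full span:
  y_4 = -wx²(L-x)²/(24EI) = -(-2)·4²·(20-4)²/(24·20000) = 32/1875 m
Superposition: y = Σ y_i = -59471/1500000 m ≈ -0.039647 m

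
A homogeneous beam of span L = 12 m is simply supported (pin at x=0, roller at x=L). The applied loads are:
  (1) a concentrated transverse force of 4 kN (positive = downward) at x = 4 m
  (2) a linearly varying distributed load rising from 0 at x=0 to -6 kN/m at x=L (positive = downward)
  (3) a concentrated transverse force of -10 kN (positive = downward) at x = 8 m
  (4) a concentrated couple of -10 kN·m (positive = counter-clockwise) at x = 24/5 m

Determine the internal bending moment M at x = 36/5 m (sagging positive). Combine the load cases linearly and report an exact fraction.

Load 1 — point force P=4 kN at a=4 m (b=L-a=8):
  M_1 = Pa(L-x)/L  [x>a] = 4·4·(12-(36/5))/12 = 32/5 kN·m
Load 2 — triangular load w₀=-6 kN/m (0→w₀ over full span):
  M_2 = w₀Lx/6 - w₀x³/(6L) = (-6)·12·(36/5)/6 - (-6)·(36/5)³/(6·12) = -6912/125 kN·m
Load 3 — point force P=-10 kN at a=8 m (b=L-a=4):
  M_3 = Pbx/L  [x≤a] = (-10)·4·(36/5)/12 = -24 kN·m
Load 4 — applied couple M₀=-10 kN·m at a=24/5 m (b=L-a=36/5):
  M_4 = M₀x/L - M₀  [x>a] = (-10)·(36/5)/12 - (-10) = 4 kN·m
Superposition: M = Σ M_i = -8612/125 kN·m ≈ -68.896000 kN·m

M(36/5) = -8612/125 kN·m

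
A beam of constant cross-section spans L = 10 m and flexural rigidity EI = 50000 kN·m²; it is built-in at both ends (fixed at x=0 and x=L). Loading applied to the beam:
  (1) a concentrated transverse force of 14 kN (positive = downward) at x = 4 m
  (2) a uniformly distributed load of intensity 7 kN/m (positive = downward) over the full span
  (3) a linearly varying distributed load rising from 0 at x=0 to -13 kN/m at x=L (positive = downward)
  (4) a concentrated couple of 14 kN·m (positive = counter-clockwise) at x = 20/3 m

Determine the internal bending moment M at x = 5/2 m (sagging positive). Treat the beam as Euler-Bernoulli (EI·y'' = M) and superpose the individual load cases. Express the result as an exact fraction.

M(5/2) = 18673/2400 kN·m

Load 1 — point force P=14 kN at a=4 m (b=L-a=6):
  M_1 = Pb²(3a+b)x/L³ - Pab²/L²  [x≤a] = 14·6²·(3·4+6)·(5/2)/10³ - 14·4·6²/10² = 63/25 kN·m
Load 2 — uniform load w=7 kN/m over full span:
  M_2 = wLx/2 - wL²/12 - wx²/2 = 7·10·(5/2)/2 - 7·10²/12 - 7·(5/2)²/2 = 175/24 kN·m
Load 3 — triangular load w₀=-13 kN/m (0→w₀ over full span):
  M_3 = 3w₀Lx/20 - w₀L²/30 - w₀x³/(6L) = 3·(-13)·10·(5/2)/20 - (-13)·10²/30 - (-13)·(5/2)³/(6·10) = -65/32 kN·m
Load 4 — applied couple M₀=14 kN·m at a=20/3 m (b=L-a=10/3):
  M_4 = R_Ax - M_A  [x≤a] with R_A=28/15, M_A=14/3 = (28/15)·(5/2) - (14/3) = 0 kN·m
Superposition: M = Σ M_i = 18673/2400 kN·m ≈ 7.780417 kN·m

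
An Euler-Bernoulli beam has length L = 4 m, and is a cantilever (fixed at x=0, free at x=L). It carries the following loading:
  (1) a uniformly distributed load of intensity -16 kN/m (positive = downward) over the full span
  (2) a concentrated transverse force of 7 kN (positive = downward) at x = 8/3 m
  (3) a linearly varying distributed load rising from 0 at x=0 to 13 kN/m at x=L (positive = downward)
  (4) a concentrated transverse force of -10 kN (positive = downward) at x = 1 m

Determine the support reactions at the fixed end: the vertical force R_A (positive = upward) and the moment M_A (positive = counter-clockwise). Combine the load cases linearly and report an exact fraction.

R_A = -41 kN, M_A = -50 kN·m

Load 1 — uniform load w=-16 kN/m over full span:
  R_A = wL = (-16)·4 = -64 kN
  M_A = wL²/2 = (-16)·4²/2 = -128 kN·m
Load 2 — point force P=7 kN at a=8/3 m (b=L-a=4/3):
  R_A = P = 7 kN
  M_A = Pa = 7·(8/3) = 56/3 kN·m
Load 3 — triangular load w₀=13 kN/m (0→w₀ over full span):
  R_A = w₀L/2 = 13·4/2 = 26 kN
  M_A = w₀L²/3 = 13·4²/3 = 208/3 kN·m
Load 4 — point force P=-10 kN at a=1 m (b=L-a=3):
  R_A = P = (-10) = -10 kN
  M_A = Pa = (-10)·1 = -10 kN·m
Superposition: R_A = -41 kN, M_A = -50 kN·m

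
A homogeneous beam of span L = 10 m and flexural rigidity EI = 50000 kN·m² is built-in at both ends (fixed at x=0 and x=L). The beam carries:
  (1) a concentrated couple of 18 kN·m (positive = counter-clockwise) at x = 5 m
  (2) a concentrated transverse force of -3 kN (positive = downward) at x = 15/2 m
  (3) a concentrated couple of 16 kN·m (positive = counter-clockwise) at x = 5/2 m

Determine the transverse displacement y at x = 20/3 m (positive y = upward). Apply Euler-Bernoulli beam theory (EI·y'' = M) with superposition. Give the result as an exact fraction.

Load 1 — applied couple M₀=18 kN·m at a=5 m (b=L-a=5):
  y_1 = (R_Ax³/6 - M_Ax²/2 - M₀(x-a)²/2)/EI  [x>a] with R_A=27/10, M_A=9/2 = ((27/10)·(20/3)³/6 - (9/2)·(20/3)²/2 - 18·((20/3)-5)²/2)/50000 = 1/6000 m
Load 2 — point force P=-3 kN at a=15/2 m (b=L-a=5/2):
  y_2 = -Pb²x²(3aL-(3a+b)x)/(6L³EI)  [x≤a] = -(-3)·(5/2)²·(20/3)²·(3·(15/2)·10-(3·(15/2)+(5/2))·(20/3))/(6·10³·50000) = 7/43200 m
Load 3 — applied couple M₀=16 kN·m at a=5/2 m (b=L-a=15/2):
  y_3 = (R_Ax³/6 - M_Ax²/2 - M₀(x-a)²/2)/EI  [x>a] with R_A=9/5, M_A=-3 = ((9/5)·(20/3)³/6 - (-3)·(20/3)²/2 - 16·((20/3)-(5/2))²/2)/50000 = 1/3000 m
Superposition: y = Σ y_i = 143/216000 m ≈ 0.000662 m

y(20/3) = 143/216000 m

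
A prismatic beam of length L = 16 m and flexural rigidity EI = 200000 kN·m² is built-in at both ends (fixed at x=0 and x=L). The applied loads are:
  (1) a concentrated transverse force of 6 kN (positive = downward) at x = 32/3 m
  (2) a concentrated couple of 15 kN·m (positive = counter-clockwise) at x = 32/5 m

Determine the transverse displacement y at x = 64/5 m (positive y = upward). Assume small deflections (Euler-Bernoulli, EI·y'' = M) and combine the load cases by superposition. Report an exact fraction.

Load 1 — point force P=6 kN at a=32/3 m (b=L-a=16/3):
  y_1 = -Pa²(L-x)²(3bL-(3b+a)(L-x))/(6L³EI)  [x>a] = -6·(32/3)²·(16-(64/5))²·(3·(16/3)·16-(3·(16/3)+(32/3))·(16-(64/5)))/(6·16³·200000) = -512/2109375 m
Load 2 — applied couple M₀=15 kN·m at a=32/5 m (b=L-a=48/5):
  y_2 = (R_Ax³/6 - M_Ax²/2 - M₀(x-a)²/2)/EI  [x>a] with R_A=27/20, M_A=9/5 = ((27/20)·(64/5)³/6 - (9/5)·(64/5)²/2 - 15·((64/5)-(32/5))²/2)/200000 = 168/1953125 m
Superposition: y = Σ y_i = -8264/52734375 m ≈ -0.000157 m

y(64/5) = -8264/52734375 m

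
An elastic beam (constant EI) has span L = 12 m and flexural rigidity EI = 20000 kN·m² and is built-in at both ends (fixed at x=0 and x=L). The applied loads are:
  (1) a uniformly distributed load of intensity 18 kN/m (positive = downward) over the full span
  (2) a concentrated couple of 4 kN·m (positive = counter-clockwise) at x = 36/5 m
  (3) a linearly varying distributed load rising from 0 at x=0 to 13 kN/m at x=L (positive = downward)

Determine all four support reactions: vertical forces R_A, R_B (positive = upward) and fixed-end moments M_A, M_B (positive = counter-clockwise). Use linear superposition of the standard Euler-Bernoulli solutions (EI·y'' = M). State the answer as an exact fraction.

Load 1 — uniform load w=18 kN/m over full span:
  R_A = wL/2 = 18·12/2 = 108 kN
  M_A = wL²/12 = 18·12²/12 = 216 kN·m
  R_B = wL/2 = 18·12/2 = 108 kN
  M_B = -wL²/12 = -18·12²/12 = -216 kN·m
Load 2 — applied couple M₀=4 kN·m at a=36/5 m (b=L-a=24/5):
  R_A = 6M₀ab/L³ = 6·4·(36/5)·(24/5)/12³ = 12/25 kN
  M_A = M₀b(2a-b)/L² = 4·(24/5)·(2·(36/5)-(24/5))/12² = 32/25 kN·m
  R_B = -6M₀ab/L³ = -6·4·(36/5)·(24/5)/12³ = -12/25 kN
  M_B = M₀a(2b-a)/L² = 4·(36/5)·(2·(24/5)-(36/5))/12² = 12/25 kN·m
Load 3 — triangular load w₀=13 kN/m (0→w₀ over full span):
  R_A = 3w₀L/20 = 3·13·12/20 = 117/5 kN
  M_A = w₀L²/30 = 13·12²/30 = 312/5 kN·m
  R_B = 7w₀L/20 = 7·13·12/20 = 273/5 kN
  M_B = -w₀L²/20 = -13·12²/20 = -468/5 kN·m
Superposition: R_A = 3297/25 kN, M_A = 6992/25 kN·m, R_B = 4053/25 kN, M_B = -7728/25 kN·m

R_A = 3297/25 kN, M_A = 6992/25 kN·m, R_B = 4053/25 kN, M_B = -7728/25 kN·m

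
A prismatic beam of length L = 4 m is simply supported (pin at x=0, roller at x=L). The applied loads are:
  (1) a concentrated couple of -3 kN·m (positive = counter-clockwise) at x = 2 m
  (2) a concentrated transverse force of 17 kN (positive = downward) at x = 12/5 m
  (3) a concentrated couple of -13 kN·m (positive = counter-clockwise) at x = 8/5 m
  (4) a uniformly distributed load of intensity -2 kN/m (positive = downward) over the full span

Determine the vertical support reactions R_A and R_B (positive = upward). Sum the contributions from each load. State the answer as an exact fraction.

R_A = -6/5 kN, R_B = 51/5 kN

Load 1 — applied couple M₀=-3 kN·m at a=2 m (b=L-a=2):
  R_A = M₀/L = (-3)/4 = -3/4 kN
  R_B = -M₀/L = -(-3)/4 = 3/4 kN
Load 2 — point force P=17 kN at a=12/5 m (b=L-a=8/5):
  R_A = Pb/L = 17·(8/5)/4 = 34/5 kN
  R_B = Pa/L = 17·(12/5)/4 = 51/5 kN
Load 3 — applied couple M₀=-13 kN·m at a=8/5 m (b=L-a=12/5):
  R_A = M₀/L = (-13)/4 = -13/4 kN
  R_B = -M₀/L = -(-13)/4 = 13/4 kN
Load 4 — uniform load w=-2 kN/m over full span:
  R_A = wL/2 = (-2)·4/2 = -4 kN
  R_B = wL/2 = (-2)·4/2 = -4 kN
Superposition: R_A = -6/5 kN, R_B = 51/5 kN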